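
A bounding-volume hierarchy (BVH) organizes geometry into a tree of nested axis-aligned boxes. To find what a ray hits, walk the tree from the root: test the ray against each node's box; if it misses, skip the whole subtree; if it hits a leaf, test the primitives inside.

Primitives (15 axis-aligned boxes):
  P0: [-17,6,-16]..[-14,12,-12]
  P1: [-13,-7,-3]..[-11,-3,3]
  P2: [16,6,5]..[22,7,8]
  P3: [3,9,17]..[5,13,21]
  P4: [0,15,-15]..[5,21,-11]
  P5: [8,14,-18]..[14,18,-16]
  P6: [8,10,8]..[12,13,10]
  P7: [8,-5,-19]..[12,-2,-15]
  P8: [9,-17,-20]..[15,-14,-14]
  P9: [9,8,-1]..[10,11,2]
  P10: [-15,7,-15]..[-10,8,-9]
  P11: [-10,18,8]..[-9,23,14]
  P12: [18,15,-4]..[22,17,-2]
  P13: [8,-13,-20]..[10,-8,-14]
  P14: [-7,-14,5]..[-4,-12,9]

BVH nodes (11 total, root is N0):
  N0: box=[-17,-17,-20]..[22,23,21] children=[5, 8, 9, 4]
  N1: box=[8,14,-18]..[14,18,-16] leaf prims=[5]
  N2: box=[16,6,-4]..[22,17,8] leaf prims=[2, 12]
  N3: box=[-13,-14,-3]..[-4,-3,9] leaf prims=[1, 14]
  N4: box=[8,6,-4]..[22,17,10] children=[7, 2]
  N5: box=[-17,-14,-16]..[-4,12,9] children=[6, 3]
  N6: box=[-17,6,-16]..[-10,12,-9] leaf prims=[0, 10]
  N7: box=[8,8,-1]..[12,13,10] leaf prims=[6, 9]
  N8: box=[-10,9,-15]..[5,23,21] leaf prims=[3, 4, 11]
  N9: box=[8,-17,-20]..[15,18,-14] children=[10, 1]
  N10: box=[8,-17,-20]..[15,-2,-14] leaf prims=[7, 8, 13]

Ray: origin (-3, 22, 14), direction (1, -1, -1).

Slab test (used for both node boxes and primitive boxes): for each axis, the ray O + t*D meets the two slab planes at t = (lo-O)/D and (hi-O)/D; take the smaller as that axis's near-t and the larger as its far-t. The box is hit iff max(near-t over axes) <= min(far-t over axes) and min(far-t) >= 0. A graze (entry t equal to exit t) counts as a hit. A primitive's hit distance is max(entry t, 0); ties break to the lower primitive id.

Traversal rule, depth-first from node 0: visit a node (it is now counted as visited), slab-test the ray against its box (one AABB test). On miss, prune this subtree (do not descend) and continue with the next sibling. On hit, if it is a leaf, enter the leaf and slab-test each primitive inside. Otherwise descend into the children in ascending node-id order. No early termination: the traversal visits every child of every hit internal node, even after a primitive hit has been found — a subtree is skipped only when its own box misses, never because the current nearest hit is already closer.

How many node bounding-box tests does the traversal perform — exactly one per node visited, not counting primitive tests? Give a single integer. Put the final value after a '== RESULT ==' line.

Traverse from the root:
N0 x:[-14,25] y:[-1,39] z:[-7,34] -> hit [-1,25], descend [4, 5, 8, 9]
  N4 x:[11,25] y:[5,16] z:[4,18] -> hit [11,16], descend [2, 7]
    N2 x:[19,25] y:[5,16] z:[6,18] -> miss, prune
    N7 x:[11,15] y:[9,14] z:[4,15] -> hit [11,14] leaf, test {P6(miss), P9@t=12}
  N5 x:[-14,-1] y:[10,36] z:[5,30] -> miss, prune
  N8 x:[-7,8] y:[-1,13] z:[-7,29] -> hit [-1,8] leaf, test {P3(miss), P4(miss), P11(miss)}
  N9 x:[11,18] y:[4,39] z:[28,34] -> miss, prune

Summary -> nodes [0, 4, 2, 7, 5, 8, 9]; box-tests=7; leaf-entries=2; first=P9

== RESULT ==
7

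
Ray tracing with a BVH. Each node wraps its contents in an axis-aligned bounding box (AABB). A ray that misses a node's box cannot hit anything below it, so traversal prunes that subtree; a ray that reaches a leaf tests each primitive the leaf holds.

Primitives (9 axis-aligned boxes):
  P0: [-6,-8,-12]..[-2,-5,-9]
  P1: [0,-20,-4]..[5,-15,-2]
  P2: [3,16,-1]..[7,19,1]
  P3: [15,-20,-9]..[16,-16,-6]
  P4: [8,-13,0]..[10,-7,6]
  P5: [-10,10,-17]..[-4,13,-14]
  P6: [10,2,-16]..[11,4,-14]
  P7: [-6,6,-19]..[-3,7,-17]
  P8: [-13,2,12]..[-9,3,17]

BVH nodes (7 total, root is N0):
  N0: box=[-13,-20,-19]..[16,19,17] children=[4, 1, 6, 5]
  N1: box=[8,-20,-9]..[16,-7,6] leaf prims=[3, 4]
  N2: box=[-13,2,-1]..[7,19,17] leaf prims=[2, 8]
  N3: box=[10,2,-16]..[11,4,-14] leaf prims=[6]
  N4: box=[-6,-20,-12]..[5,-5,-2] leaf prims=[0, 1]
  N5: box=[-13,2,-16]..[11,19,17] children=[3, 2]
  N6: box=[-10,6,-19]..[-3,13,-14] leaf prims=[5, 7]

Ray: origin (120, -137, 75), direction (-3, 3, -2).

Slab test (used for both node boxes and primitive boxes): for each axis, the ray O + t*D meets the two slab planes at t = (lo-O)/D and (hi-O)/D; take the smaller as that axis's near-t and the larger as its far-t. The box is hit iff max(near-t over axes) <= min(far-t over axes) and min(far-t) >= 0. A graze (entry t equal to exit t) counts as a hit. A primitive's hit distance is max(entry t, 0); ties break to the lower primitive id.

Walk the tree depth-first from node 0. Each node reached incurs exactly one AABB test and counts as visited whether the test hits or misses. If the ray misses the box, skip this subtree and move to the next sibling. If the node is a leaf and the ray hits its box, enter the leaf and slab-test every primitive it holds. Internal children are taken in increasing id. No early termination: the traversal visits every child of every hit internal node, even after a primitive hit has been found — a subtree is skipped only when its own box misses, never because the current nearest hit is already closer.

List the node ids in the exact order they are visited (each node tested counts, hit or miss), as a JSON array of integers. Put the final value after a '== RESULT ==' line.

Traverse from the root:
N0 x:[104/3,133/3] y:[39,52] z:[29,47] -> hit [39,133/3], descend [1, 4, 5, 6]
  N1 x:[104/3,112/3] y:[39,130/3] z:[69/2,42] -> miss, prune
  N4 x:[115/3,42] y:[39,44] z:[77/2,87/2] -> hit [39,42] leaf, test {P0(miss), P1@t=39}
  N5 x:[109/3,133/3] y:[139/3,52] z:[29,91/2] -> miss, prune
  N6 x:[41,130/3] y:[143/3,50] z:[89/2,47] -> miss, prune

5 AABB tests over nodes [0, 1, 4, 5, 6]; 1 leaf entered; closest P1.

== RESULT ==
[0, 1, 4, 5, 6]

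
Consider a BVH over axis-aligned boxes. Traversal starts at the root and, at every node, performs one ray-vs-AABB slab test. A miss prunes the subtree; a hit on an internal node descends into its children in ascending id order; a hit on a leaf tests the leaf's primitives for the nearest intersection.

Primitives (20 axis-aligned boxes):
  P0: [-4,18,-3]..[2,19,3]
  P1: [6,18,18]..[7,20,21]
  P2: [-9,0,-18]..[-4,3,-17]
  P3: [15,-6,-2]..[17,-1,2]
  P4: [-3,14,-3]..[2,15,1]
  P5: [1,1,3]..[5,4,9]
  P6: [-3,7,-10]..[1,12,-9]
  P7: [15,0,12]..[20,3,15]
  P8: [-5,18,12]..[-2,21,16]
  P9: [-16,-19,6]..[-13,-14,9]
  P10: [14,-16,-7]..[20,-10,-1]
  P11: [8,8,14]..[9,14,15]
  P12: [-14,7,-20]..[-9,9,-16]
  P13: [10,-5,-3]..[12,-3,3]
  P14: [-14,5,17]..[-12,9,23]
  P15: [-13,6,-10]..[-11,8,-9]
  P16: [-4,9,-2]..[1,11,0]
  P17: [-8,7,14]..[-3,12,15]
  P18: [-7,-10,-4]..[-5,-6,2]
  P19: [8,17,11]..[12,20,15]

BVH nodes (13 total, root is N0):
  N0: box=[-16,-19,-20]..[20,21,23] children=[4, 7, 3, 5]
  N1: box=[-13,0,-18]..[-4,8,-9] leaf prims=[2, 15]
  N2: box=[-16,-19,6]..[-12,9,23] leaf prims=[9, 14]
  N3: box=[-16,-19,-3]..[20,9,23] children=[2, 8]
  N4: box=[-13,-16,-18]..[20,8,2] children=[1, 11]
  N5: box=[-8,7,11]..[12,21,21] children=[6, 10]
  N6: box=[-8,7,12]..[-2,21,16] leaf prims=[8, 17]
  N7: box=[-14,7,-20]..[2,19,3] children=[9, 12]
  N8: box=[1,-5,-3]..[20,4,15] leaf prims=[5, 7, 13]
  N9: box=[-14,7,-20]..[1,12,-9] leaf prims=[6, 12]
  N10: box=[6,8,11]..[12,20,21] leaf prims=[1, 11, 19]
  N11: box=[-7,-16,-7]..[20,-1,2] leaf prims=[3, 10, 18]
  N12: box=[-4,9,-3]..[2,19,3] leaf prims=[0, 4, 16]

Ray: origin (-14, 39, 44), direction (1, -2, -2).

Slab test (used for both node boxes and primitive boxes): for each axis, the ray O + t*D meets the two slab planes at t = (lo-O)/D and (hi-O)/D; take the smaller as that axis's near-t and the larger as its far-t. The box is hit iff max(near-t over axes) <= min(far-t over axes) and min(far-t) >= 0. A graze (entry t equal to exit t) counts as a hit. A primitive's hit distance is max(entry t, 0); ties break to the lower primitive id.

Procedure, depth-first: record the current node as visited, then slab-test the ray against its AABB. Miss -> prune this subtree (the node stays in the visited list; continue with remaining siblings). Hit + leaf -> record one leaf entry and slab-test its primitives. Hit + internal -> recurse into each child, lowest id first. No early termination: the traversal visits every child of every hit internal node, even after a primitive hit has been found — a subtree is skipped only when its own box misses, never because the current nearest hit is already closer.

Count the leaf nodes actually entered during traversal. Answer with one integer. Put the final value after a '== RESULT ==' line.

Traverse from the root:
N0 x:[-2,34] y:[9,29] z:[21/2,32] -> hit [21/2,29], descend [3, 4, 5, 7]
  N3 x:[-2,34] y:[15,29] z:[21/2,47/2] -> hit [15,47/2], descend [2, 8]
    N2 x:[-2,2] y:[15,29] z:[21/2,19] -> miss, prune
    N8 x:[15,34] y:[35/2,22] z:[29/2,47/2] -> hit [35/2,22] leaf, test {P5@t=35/2, P7(miss), P13(miss)}
  N4 x:[1,34] y:[31/2,55/2] z:[21,31] -> hit [21,55/2], descend [1, 11]
    N1 x:[1,10] y:[31/2,39/2] z:[53/2,31] -> miss, prune
    N11 x:[7,34] y:[20,55/2] z:[21,51/2] -> hit [21,51/2] leaf, test {P3(miss), P10(miss), P18(miss)}
  N5 x:[6,26] y:[9,16] z:[23/2,33/2] -> hit [23/2,16], descend [6, 10]
    N6 x:[6,12] y:[9,16] z:[14,16] -> miss, prune
    N10 x:[20,26] y:[19/2,31/2] z:[23/2,33/2] -> miss, prune
  N7 x:[0,16] y:[10,16] z:[41/2,32] -> miss, prune

Summary -> nodes [0, 3, 2, 8, 4, 1, 11, 5, 6, 10, 7]; box-tests=11; leaf-entries=2; first=P5

== RESULT ==
2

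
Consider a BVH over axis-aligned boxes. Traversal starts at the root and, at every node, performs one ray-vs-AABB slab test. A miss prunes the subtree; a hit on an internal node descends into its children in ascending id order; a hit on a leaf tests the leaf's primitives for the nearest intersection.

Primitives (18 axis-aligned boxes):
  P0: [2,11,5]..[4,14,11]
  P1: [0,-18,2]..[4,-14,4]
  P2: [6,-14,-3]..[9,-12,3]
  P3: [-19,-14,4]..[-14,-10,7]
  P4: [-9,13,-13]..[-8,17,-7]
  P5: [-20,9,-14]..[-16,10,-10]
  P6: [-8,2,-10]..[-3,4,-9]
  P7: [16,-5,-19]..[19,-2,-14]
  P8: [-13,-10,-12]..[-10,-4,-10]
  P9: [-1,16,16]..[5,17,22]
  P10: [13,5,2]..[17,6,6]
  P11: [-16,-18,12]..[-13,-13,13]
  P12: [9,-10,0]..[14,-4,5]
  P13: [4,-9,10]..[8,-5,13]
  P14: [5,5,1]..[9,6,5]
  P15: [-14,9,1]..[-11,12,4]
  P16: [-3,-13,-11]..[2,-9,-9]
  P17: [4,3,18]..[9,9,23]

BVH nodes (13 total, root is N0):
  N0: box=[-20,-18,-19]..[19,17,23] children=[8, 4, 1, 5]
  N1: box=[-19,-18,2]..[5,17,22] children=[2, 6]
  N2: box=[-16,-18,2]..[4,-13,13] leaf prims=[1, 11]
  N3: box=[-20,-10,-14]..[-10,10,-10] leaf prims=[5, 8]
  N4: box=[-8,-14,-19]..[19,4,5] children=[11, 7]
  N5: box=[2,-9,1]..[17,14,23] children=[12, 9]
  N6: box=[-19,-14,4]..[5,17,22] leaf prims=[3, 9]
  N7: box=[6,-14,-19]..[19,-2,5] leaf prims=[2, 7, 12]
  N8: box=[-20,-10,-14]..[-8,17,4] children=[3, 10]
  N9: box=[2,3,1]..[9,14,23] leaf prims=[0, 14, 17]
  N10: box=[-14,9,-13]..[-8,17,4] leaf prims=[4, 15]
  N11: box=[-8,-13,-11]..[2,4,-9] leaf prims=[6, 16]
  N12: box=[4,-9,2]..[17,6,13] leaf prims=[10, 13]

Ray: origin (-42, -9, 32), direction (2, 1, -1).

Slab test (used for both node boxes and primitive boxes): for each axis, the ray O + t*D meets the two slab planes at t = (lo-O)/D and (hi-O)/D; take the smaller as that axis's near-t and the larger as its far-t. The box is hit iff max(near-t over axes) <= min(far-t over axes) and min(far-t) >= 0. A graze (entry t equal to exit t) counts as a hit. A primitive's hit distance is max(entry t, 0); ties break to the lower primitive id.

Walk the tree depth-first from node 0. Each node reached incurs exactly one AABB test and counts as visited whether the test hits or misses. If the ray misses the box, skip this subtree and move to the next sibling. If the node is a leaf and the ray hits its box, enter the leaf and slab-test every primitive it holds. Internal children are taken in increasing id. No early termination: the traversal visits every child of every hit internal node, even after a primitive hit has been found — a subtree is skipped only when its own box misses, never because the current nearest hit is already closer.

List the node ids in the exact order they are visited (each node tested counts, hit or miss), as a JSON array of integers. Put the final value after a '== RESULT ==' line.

Walk:
N0 x:[11,61/2] y:[-9,26] z:[9,51] -> hit [11,26], descend [1, 4, 5, 8]
  N1 x:[23/2,47/2] y:[-9,26] z:[10,30] -> hit [23/2,47/2], descend [2, 6]
    N2 x:[13,23] y:[-9,-4] z:[19,30] -> miss, prune
    N6 x:[23/2,47/2] y:[-5,26] z:[10,28] -> hit [23/2,47/2] leaf, test {P3(miss), P9(miss)}
  N4 x:[17,61/2] y:[-5,13] z:[27,51] -> miss, prune
  N5 x:[22,59/2] y:[0,23] z:[9,31] -> hit [22,23], descend [9, 12]
    N9 x:[22,51/2] y:[12,23] z:[9,31] -> hit [22,23] leaf, test {P0@t=22, P14(miss), P17(miss)}
    N12 x:[23,59/2] y:[0,15] z:[19,30] -> miss, prune
  N8 x:[11,17] y:[-1,26] z:[28,46] -> miss, prune

order=[0, 1, 2, 6, 4, 5, 9, 12, 8]  |boxes|=9  |leaves|=2  hit=P0

== RESULT ==
[0, 1, 2, 6, 4, 5, 9, 12, 8]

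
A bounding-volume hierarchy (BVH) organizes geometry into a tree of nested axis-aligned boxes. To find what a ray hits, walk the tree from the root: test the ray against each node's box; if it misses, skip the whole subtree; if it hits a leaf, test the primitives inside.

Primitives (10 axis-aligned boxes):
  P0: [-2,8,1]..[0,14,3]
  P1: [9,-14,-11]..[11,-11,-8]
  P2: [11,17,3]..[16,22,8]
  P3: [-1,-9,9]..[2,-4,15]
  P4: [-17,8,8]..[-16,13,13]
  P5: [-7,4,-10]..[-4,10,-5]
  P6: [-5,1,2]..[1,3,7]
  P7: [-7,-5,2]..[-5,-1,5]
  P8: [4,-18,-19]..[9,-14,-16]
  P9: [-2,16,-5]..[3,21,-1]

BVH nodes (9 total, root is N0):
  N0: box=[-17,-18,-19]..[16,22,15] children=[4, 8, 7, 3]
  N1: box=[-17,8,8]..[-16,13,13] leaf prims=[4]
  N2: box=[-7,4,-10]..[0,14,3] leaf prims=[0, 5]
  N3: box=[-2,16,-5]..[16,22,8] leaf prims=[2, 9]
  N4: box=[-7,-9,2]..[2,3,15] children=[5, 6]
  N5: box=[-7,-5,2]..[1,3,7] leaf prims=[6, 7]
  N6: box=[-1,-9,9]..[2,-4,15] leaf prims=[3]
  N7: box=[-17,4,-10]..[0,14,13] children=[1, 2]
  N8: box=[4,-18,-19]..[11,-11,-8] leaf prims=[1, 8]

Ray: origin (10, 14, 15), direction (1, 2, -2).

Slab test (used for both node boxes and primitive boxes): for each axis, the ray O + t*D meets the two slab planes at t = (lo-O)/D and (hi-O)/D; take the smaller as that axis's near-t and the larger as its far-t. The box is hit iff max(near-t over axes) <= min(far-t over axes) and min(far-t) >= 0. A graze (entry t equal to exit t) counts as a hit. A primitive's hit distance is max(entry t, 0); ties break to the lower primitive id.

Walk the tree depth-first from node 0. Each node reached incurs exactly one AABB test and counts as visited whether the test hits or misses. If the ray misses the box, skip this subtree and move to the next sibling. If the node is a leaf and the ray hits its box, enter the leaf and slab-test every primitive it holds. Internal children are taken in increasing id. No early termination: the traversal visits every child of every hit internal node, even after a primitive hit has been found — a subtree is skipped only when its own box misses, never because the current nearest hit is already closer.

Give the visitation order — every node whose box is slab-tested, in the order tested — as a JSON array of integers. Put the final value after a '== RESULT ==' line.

Trace the traversal:
N0 x:[-27,6] y:[-16,4] z:[0,17] -> hit [0,4], descend [3, 4, 7, 8]
  N3 x:[-12,6] y:[1,4] z:[7/2,10] -> hit [7/2,4] leaf, test {P2@t=7/2, P9(miss)}
  N4 x:[-17,-8] y:[-23/2,-11/2] z:[0,13/2] -> miss, prune
  N7 x:[-27,-10] y:[-5,0] z:[1,25/2] -> miss, prune
  N8 x:[-6,1] y:[-16,-25/2] z:[23/2,17] -> miss, prune

order=[0, 3, 4, 7, 8]  |boxes|=5  |leaves|=1  hit=P2

== RESULT ==
[0, 3, 4, 7, 8]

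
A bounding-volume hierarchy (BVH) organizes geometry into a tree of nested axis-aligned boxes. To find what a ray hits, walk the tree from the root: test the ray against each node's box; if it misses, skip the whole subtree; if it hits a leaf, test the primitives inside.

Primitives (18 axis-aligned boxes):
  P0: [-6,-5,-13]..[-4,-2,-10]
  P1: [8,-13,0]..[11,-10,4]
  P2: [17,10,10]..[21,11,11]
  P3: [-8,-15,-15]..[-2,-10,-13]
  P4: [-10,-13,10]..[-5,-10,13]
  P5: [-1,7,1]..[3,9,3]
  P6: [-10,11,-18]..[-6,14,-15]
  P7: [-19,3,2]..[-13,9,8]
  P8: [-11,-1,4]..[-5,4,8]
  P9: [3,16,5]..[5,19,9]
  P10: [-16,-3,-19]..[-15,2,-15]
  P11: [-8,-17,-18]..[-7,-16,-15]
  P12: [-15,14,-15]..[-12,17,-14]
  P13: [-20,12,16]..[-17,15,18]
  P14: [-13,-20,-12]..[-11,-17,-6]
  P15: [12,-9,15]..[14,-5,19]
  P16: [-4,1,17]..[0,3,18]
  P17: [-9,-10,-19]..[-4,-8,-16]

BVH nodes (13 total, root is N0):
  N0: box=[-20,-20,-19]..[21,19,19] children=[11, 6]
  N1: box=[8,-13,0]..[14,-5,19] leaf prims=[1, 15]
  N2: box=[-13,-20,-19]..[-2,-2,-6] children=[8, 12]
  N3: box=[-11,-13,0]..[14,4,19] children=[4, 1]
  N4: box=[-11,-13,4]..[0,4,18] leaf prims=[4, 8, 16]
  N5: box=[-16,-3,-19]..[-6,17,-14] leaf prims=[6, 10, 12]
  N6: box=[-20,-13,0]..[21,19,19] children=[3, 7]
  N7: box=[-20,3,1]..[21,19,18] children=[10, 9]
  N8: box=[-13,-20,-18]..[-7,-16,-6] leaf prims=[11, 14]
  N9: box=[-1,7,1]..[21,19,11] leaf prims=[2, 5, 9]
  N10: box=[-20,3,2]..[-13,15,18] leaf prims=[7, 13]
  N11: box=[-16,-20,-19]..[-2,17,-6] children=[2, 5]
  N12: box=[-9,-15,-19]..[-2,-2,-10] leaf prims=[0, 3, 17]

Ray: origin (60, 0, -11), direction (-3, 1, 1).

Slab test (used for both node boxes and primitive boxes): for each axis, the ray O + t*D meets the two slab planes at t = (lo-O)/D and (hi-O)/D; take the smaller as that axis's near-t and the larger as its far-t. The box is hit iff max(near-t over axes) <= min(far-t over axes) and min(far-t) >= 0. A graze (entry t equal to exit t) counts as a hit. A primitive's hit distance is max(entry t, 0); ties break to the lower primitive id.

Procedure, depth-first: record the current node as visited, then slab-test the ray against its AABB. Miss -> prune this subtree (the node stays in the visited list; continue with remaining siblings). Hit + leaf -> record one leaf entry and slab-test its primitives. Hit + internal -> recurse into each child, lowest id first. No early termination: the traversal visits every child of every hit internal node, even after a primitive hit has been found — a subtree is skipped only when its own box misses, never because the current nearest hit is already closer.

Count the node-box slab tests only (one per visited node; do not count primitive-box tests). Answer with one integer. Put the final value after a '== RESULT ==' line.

Trace the traversal:
N0 x:[13,80/3] y:[-20,19] z:[-8,30] -> hit [13,19], descend [6, 11]
  N6 x:[13,80/3] y:[-13,19] z:[11,30] -> hit [13,19], descend [3, 7]
    N3 x:[46/3,71/3] y:[-13,4] z:[11,30] -> miss, prune
    N7 x:[13,80/3] y:[3,19] z:[12,29] -> hit [13,19], descend [9, 10]
      N9 x:[13,61/3] y:[7,19] z:[12,22] -> hit [13,19] leaf, test {P2(miss), P5(miss), P9@t=55/3}
      N10 x:[73/3,80/3] y:[3,15] z:[13,29] -> miss, prune
  N11 x:[62/3,76/3] y:[-20,17] z:[-8,5] -> miss, prune

order=[0, 6, 3, 7, 9, 10, 11]  |boxes|=7  |leaves|=1  hit=P9

== RESULT ==
7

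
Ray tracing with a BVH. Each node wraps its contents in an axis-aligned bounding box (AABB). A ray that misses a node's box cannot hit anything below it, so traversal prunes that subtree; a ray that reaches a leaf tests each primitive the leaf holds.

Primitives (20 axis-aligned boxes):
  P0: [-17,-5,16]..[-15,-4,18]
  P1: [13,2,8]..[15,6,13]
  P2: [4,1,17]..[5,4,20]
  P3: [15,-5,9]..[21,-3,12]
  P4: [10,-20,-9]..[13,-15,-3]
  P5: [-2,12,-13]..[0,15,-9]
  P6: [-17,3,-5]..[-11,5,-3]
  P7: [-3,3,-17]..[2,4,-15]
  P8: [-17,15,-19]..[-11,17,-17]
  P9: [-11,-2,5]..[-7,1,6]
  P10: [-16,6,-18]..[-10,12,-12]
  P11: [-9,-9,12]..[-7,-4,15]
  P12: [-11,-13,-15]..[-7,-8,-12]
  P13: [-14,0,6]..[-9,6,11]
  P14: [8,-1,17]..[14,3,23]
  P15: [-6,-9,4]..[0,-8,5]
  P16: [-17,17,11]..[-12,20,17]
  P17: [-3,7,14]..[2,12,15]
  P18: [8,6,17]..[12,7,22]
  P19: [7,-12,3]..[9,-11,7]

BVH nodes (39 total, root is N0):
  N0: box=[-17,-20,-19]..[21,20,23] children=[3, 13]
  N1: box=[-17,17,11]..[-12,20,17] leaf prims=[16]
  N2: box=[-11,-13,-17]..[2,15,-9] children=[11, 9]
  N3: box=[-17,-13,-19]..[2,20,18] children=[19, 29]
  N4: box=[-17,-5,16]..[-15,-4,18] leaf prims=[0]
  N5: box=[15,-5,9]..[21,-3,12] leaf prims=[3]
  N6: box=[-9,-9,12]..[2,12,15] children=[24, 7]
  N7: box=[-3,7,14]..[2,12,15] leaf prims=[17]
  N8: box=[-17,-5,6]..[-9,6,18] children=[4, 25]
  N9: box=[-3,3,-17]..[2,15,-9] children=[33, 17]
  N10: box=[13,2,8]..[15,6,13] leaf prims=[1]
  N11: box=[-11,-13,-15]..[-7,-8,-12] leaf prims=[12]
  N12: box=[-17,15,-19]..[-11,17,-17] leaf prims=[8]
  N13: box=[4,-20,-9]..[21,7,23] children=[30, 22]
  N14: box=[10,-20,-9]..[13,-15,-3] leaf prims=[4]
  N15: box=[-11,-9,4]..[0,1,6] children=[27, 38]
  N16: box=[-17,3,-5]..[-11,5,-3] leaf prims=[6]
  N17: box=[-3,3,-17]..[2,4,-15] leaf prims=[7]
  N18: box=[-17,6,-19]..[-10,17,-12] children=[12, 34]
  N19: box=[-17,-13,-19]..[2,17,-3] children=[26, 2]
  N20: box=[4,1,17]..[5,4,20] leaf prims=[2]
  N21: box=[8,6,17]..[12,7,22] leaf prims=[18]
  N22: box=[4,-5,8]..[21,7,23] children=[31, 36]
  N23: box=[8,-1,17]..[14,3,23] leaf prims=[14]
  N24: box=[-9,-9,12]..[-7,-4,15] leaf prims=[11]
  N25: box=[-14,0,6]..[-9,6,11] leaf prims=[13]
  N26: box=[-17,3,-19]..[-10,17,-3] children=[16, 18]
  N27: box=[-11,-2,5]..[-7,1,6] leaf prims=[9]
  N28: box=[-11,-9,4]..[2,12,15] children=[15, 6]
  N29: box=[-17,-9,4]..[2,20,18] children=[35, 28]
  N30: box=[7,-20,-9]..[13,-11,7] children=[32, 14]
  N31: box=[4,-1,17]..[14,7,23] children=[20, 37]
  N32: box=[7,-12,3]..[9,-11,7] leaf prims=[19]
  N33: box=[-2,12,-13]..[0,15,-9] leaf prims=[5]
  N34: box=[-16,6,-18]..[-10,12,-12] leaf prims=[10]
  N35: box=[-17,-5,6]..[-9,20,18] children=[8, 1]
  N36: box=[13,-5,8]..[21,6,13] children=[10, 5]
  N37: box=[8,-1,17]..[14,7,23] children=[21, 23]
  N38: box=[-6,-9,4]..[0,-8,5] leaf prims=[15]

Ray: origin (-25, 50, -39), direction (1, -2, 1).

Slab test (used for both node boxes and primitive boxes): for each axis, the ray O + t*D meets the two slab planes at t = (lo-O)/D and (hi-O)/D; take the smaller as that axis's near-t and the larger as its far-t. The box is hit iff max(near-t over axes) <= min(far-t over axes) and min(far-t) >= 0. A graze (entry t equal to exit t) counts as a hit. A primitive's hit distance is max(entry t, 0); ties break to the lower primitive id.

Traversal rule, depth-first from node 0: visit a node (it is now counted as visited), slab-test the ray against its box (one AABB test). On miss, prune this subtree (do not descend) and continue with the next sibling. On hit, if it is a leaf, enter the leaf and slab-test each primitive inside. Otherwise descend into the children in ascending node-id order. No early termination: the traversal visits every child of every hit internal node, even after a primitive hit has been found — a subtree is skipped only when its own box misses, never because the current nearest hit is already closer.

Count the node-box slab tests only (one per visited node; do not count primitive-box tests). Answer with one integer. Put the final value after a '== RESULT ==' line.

Traverse from the root:
N0 x:[8,46] y:[15,35] z:[20,62] -> hit [20,35], descend [3, 13]
  N3 x:[8,27] y:[15,63/2] z:[20,57] -> hit [20,27], descend [19, 29]
    N19 x:[8,27] y:[33/2,63/2] z:[20,36] -> hit [20,27], descend [2, 26]
      N2 x:[14,27] y:[35/2,63/2] z:[22,30] -> hit [22,27], descend [9, 11]
        N9 x:[22,27] y:[35/2,47/2] z:[22,30] -> hit [22,47/2], descend [17, 33]
          N17 x:[22,27] y:[23,47/2] z:[22,24] -> hit [23,47/2] leaf, test {P7@t=23}
          N33 x:[23,25] y:[35/2,19] z:[26,30] -> miss, prune
        N11 x:[14,18] y:[29,63/2] z:[24,27] -> miss, prune
      N26 x:[8,15] y:[33/2,47/2] z:[20,36] -> miss, prune
    N29 x:[8,27] y:[15,59/2] z:[43,57] -> miss, prune
  N13 x:[29,46] y:[43/2,35] z:[30,62] -> hit [30,35], descend [22, 30]
    N22 x:[29,46] y:[43/2,55/2] z:[47,62] -> miss, prune
    N30 x:[32,38] y:[61/2,35] z:[30,46] -> hit [32,35], descend [14, 32]
      N14 x:[35,38] y:[65/2,35] z:[30,36] -> hit [35,35] leaf, test {P4@t=35}
      N32 x:[32,34] y:[61/2,31] z:[42,46] -> miss, prune

15 AABB tests over nodes [0, 3, 19, 2, 9, 17, 33, 11, 26, 29, 13, 22, 30, 14, 32]; 2 leaves entered; closest P7.

== RESULT ==
15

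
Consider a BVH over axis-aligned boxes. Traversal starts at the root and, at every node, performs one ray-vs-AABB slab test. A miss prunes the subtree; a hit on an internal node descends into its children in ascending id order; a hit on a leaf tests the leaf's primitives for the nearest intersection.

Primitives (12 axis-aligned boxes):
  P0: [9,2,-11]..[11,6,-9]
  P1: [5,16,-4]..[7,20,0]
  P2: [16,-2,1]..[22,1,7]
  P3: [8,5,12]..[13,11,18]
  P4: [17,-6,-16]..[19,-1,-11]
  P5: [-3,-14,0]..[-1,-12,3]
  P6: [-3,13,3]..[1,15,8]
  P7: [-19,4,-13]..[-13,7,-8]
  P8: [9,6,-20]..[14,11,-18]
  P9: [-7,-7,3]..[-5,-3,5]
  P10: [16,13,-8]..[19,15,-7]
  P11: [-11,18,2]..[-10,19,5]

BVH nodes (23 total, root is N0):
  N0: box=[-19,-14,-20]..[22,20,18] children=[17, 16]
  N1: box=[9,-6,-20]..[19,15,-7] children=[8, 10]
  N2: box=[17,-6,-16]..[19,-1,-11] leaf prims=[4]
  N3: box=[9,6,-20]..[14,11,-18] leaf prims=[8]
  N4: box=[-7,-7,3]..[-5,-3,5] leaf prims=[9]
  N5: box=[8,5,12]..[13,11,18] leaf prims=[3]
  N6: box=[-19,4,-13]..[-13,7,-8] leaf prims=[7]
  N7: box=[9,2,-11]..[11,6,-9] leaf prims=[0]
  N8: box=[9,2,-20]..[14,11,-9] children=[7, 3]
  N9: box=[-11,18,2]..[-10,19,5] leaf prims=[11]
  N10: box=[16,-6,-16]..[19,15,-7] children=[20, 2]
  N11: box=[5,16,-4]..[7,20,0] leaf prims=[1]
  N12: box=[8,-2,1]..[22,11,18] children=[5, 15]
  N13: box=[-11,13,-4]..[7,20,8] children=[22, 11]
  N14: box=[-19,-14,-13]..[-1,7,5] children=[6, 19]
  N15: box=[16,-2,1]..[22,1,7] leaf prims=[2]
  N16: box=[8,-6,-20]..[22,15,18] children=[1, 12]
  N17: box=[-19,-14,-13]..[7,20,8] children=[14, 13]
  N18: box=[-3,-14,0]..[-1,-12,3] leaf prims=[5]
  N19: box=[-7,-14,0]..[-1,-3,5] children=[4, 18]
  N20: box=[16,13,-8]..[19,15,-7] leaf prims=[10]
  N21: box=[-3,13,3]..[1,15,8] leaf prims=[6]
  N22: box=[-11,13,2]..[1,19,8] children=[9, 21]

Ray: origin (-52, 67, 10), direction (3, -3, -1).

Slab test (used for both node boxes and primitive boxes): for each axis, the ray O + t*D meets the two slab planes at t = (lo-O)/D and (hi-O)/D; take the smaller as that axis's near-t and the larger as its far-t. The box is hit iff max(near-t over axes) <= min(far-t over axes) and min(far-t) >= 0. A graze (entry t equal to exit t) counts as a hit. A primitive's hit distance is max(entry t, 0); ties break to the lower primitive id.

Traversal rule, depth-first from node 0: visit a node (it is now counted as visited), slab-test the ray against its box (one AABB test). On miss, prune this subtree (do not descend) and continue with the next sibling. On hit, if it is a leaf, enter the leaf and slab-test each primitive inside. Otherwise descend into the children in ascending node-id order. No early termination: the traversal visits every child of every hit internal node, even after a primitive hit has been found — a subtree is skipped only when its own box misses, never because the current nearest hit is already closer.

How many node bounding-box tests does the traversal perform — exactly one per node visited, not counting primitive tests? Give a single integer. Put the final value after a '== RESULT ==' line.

Walk:
N0 x:[11,74/3] y:[47/3,27] z:[-8,30] -> hit [47/3,74/3], descend [16, 17]
  N16 x:[20,74/3] y:[52/3,73/3] z:[-8,30] -> hit [20,73/3], descend [1, 12]
    N1 x:[61/3,71/3] y:[52/3,73/3] z:[17,30] -> hit [61/3,71/3], descend [8, 10]
      N8 x:[61/3,22] y:[56/3,65/3] z:[19,30] -> hit [61/3,65/3], descend [3, 7]
        N3 x:[61/3,22] y:[56/3,61/3] z:[28,30] -> miss, prune
        N7 x:[61/3,21] y:[61/3,65/3] z:[19,21] -> hit [61/3,21] leaf, test {P0@t=61/3}
      N10 x:[68/3,71/3] y:[52/3,73/3] z:[17,26] -> hit [68/3,71/3], descend [2, 20]
        N2 x:[23,71/3] y:[68/3,73/3] z:[21,26] -> hit [23,71/3] leaf, test {P4@t=23}
        N20 x:[68/3,71/3] y:[52/3,18] z:[17,18] -> miss, prune
    N12 x:[20,74/3] y:[56/3,23] z:[-8,9] -> miss, prune
  N17 x:[11,59/3] y:[47/3,27] z:[2,23] -> hit [47/3,59/3], descend [13, 14]
    N13 x:[41/3,59/3] y:[47/3,18] z:[2,14] -> miss, prune
    N14 x:[11,17] y:[20,27] z:[5,23] -> miss, prune

Summary -> nodes [0, 16, 1, 8, 3, 7, 10, 2, 20, 12, 17, 13, 14]; box-tests=13; leaf-entries=2; first=P0

== RESULT ==
13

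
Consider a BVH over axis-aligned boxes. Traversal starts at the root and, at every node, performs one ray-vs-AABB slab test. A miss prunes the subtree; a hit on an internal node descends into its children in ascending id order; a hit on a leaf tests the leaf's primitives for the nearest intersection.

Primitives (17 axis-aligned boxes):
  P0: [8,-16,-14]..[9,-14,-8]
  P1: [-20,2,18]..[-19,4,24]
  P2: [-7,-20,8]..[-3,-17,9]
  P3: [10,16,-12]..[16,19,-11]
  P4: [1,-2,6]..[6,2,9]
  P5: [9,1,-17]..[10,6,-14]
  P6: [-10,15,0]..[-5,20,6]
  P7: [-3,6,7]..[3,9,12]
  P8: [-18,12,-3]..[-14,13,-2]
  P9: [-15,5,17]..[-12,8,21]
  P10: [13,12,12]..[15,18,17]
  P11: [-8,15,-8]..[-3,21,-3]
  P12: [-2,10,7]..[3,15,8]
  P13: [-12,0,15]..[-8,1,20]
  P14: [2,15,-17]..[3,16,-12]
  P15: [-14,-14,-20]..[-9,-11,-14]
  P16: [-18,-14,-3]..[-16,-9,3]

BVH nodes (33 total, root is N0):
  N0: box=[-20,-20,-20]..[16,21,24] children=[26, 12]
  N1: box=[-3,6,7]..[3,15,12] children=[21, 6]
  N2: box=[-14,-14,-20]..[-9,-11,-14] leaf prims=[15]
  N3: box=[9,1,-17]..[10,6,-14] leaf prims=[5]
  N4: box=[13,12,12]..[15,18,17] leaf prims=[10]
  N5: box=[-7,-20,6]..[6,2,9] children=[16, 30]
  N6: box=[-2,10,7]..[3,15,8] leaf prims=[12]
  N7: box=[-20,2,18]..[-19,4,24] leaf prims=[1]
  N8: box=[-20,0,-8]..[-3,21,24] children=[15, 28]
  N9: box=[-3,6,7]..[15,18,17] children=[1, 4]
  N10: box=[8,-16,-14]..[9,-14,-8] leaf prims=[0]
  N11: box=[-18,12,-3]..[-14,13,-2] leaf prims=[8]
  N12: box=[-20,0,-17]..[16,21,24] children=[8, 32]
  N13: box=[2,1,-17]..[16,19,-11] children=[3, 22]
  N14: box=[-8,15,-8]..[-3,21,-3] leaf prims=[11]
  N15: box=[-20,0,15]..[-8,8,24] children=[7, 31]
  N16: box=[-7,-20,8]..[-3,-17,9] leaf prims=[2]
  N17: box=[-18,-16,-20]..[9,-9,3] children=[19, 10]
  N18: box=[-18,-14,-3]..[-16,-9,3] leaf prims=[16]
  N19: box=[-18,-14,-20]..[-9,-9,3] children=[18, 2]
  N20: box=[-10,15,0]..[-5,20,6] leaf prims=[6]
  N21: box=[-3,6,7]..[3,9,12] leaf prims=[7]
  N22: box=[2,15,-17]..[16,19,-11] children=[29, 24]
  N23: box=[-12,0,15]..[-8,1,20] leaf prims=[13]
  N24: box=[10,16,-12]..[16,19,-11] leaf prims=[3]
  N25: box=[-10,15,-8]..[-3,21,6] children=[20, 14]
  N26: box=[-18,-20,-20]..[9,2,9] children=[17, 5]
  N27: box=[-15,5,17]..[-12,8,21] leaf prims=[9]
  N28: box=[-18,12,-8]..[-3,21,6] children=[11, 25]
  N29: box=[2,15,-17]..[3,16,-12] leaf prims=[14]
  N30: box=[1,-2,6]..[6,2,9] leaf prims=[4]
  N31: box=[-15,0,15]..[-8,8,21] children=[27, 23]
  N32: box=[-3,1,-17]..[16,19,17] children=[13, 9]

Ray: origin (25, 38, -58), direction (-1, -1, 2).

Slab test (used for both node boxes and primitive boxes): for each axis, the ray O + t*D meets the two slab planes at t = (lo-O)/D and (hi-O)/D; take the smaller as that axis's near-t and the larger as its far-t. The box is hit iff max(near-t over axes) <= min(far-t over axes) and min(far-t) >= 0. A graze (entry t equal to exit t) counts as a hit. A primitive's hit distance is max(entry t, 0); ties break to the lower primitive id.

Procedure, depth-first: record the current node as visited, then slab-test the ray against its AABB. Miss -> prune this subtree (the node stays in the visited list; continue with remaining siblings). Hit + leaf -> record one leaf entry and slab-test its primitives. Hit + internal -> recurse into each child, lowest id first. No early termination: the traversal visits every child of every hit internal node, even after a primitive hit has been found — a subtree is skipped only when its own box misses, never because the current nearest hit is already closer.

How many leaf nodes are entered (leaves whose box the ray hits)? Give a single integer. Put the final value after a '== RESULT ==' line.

Traverse from the root:
N0 x:[9,45] y:[17,58] z:[19,41] -> hit [19,41], descend [12, 26]
  N12 x:[9,45] y:[17,38] z:[41/2,41] -> hit [41/2,38], descend [8, 32]
    N8 x:[28,45] y:[17,38] z:[25,41] -> hit [28,38], descend [15, 28]
      N15 x:[33,45] y:[30,38] z:[73/2,41] -> hit [73/2,38], descend [7, 31]
        N7 x:[44,45] y:[34,36] z:[38,41] -> miss, prune
        N31 x:[33,40] y:[30,38] z:[73/2,79/2] -> hit [73/2,38], descend [23, 27]
          N23 x:[33,37] y:[37,38] z:[73/2,39] -> hit [37,37] leaf, test {P13@t=37}
          N27 x:[37,40] y:[30,33] z:[75/2,79/2] -> miss, prune
      N28 x:[28,43] y:[17,26] z:[25,32] -> miss, prune
    N32 x:[9,28] y:[19,37] z:[41/2,75/2] -> hit [41/2,28], descend [9, 13]
      N9 x:[10,28] y:[20,32] z:[65/2,75/2] -> miss, prune
      N13 x:[9,23] y:[19,37] z:[41/2,47/2] -> hit [41/2,23], descend [3, 22]
        N3 x:[15,16] y:[32,37] z:[41/2,22] -> miss, prune
        N22 x:[9,23] y:[19,23] z:[41/2,47/2] -> hit [41/2,23], descend [24, 29]
          N24 x:[9,15] y:[19,22] z:[23,47/2] -> miss, prune
          N29 x:[22,23] y:[22,23] z:[41/2,23] -> hit [22,23] leaf, test {P14@t=22}
  N26 x:[16,43] y:[36,58] z:[19,67/2] -> miss, prune

Visited [0, 12, 8, 15, 7, 31, 23, 27, 28, 32, 9, 13, 3, 22, 24, 29, 26]. Tests: 17 box, 2 leaf. Nearest: P14.

== RESULT ==
2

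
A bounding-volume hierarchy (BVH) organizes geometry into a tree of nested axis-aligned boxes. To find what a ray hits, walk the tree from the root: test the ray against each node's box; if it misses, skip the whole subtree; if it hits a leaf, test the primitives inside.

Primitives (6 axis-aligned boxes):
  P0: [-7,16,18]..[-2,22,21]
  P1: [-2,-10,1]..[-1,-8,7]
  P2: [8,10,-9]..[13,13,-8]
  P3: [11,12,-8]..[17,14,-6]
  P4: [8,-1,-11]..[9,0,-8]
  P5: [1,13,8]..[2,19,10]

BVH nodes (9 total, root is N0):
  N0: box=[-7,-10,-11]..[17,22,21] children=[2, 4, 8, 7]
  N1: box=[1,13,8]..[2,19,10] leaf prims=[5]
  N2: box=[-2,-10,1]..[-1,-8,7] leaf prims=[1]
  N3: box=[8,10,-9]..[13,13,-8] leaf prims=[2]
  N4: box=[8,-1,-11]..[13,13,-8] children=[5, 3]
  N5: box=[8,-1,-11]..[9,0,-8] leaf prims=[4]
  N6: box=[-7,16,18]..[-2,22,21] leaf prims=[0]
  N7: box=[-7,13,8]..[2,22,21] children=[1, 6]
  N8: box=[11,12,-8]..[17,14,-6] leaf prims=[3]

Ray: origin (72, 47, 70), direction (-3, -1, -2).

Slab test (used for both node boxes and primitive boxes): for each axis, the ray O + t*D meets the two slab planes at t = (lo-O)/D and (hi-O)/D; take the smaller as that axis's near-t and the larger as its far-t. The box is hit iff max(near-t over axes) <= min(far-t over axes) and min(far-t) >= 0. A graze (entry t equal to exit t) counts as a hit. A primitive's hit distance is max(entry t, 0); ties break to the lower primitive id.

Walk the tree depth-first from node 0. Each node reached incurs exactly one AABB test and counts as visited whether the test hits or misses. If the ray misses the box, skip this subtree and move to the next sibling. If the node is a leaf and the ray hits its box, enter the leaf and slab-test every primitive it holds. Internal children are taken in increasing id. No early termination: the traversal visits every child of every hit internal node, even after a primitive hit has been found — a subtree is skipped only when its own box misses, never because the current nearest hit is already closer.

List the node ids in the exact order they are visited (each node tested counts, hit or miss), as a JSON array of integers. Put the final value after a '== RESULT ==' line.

Trace the traversal:
N0 x:[55/3,79/3] y:[25,57] z:[49/2,81/2] -> hit [25,79/3], descend [2, 4, 7, 8]
  N2 x:[73/3,74/3] y:[55,57] z:[63/2,69/2] -> miss, prune
  N4 x:[59/3,64/3] y:[34,48] z:[39,81/2] -> miss, prune
  N7 x:[70/3,79/3] y:[25,34] z:[49/2,31] -> hit [25,79/3], descend [1, 6]
    N1 x:[70/3,71/3] y:[28,34] z:[30,31] -> miss, prune
    N6 x:[74/3,79/3] y:[25,31] z:[49/2,26] -> hit [25,26] leaf, test {P0@t=25}
  N8 x:[55/3,61/3] y:[33,35] z:[38,39] -> miss, prune

7 AABB tests over nodes [0, 2, 4, 7, 1, 6, 8]; 1 leaf entered; closest P0.

== RESULT ==
[0, 2, 4, 7, 1, 6, 8]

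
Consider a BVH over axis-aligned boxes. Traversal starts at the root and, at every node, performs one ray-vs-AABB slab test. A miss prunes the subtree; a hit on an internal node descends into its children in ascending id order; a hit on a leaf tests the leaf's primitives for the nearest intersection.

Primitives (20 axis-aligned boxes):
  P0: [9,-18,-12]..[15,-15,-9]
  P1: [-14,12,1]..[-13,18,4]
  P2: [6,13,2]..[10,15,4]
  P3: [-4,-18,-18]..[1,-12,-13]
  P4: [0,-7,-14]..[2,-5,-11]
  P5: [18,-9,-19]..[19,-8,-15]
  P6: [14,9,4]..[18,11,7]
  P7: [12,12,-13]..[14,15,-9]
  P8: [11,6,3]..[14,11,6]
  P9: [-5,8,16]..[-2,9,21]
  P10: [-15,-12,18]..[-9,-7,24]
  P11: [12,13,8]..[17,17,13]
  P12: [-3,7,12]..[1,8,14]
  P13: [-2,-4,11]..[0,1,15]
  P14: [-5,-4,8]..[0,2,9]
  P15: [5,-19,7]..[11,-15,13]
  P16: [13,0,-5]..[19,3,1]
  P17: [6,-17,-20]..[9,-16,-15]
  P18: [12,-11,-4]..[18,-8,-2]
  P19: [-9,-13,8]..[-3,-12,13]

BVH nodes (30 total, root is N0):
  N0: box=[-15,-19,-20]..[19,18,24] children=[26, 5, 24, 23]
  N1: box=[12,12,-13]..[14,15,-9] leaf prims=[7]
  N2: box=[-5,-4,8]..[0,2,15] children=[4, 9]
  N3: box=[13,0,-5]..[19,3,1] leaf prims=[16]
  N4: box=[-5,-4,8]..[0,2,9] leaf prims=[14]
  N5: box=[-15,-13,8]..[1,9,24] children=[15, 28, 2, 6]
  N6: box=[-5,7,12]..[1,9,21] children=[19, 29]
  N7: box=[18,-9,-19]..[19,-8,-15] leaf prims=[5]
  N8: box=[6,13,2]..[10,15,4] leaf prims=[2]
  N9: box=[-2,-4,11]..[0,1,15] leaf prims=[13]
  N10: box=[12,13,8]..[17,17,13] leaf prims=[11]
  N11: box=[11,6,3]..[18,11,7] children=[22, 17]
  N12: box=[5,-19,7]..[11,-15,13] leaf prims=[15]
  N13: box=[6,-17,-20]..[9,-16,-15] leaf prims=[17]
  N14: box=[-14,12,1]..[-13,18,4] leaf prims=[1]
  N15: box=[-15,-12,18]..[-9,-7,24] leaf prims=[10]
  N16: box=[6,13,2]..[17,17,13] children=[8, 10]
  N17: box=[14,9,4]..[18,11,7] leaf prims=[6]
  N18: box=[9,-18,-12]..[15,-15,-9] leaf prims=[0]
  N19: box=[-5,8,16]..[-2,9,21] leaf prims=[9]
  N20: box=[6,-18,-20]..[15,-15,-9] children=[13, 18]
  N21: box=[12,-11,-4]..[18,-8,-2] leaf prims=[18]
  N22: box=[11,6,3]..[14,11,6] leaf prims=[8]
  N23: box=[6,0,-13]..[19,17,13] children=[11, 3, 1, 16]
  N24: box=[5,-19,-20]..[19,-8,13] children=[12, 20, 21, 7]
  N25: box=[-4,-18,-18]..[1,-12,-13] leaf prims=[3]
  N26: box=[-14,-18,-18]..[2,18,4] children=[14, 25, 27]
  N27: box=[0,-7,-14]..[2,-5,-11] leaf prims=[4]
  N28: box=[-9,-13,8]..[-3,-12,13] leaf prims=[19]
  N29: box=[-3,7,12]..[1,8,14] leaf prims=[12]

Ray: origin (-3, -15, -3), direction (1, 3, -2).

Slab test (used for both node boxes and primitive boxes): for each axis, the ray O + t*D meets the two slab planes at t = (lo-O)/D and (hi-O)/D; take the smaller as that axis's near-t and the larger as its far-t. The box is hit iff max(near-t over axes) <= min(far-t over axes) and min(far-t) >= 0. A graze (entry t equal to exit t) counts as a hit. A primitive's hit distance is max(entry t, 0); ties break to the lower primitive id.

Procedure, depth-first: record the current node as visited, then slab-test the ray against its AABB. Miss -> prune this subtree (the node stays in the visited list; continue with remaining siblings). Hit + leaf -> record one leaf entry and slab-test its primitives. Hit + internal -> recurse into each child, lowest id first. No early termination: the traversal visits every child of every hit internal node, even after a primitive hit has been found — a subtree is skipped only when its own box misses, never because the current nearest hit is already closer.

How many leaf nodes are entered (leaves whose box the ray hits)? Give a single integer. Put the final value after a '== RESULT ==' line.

Walk:
N0 x:[-12,22] y:[-4/3,11] z:[-27/2,17/2] -> hit [-4/3,17/2], descend [5, 23, 24, 26]
  N5 x:[-12,4] y:[2/3,8] z:[-27/2,-11/2] -> miss, prune
  N23 x:[9,22] y:[5,32/3] z:[-8,5] -> miss, prune
  N24 x:[8,22] y:[-4/3,7/3] z:[-8,17/2] -> miss, prune
  N26 x:[-11,5] y:[-1,11] z:[-7/2,15/2] -> hit [-1,5], descend [14, 25, 27]
    N14 x:[-11,-10] y:[9,11] z:[-7/2,-2] -> miss, prune
    N25 x:[-1,4] y:[-1,1] z:[5,15/2] -> miss, prune
    N27 x:[3,5] y:[8/3,10/3] z:[4,11/2] -> miss, prune

Summary -> nodes [0, 5, 23, 24, 26, 14, 25, 27]; box-tests=8; leaf-entries=0; first=miss

== RESULT ==
0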